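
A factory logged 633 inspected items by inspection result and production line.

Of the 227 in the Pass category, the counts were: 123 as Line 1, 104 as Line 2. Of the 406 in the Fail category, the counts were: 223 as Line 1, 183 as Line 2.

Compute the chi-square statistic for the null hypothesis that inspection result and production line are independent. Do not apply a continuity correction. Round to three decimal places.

Row totals: 227, 406. Column totals: 346, 287. Grand total N = 633.
Expected counts (row total × column total / N):
  Pass, Line 1: 227×346/633 = 124.0790
  Pass, Line 2: 227×287/633 = 102.9210
  Fail, Line 1: 406×346/633 = 221.9210
  Fail, Line 2: 406×287/633 = 184.0790
Contributions (O − E)²/E:
  (123 − 124.0790)²/124.0790 = 0.0094
  (104 − 102.9210)²/102.9210 = 0.0113
  (223 − 221.9210)²/221.9210 = 0.0052
  (183 − 184.0790)²/184.0790 = 0.0063
χ² = 0.0094 + 0.0113 + 0.0052 + 0.0063 = 0.032

0.032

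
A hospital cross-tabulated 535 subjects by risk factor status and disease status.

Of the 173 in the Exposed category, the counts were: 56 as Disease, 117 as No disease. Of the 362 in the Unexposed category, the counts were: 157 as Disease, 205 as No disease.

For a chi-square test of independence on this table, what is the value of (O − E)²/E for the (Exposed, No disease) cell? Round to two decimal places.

Row total (Exposed) = 173; column total (No disease) = 322; N = 535.
Expected count E = 173 × 322 / 535 = 104.123.
Contribution = (O − E)²/E = (117 − 104.123)² / 104.123 = 1.59.

1.59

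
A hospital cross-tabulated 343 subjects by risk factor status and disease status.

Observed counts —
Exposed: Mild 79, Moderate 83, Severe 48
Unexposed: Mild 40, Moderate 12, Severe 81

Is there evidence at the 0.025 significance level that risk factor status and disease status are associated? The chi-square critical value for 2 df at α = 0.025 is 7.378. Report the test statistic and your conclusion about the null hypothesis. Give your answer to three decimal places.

60.026; reject H₀

Row totals: 210, 133. Column totals: 119, 95, 129. Grand total N = 343.
Expected counts (row total × column total / N):
  Exposed, Mild: 210×119/343 = 72.8571
  Exposed, Moderate: 210×95/343 = 58.1633
  Exposed, Severe: 210×129/343 = 78.9796
  Unexposed, Mild: 133×119/343 = 46.1429
  Unexposed, Moderate: 133×95/343 = 36.8367
  Unexposed, Severe: 133×129/343 = 50.0204
Contributions (O − E)²/E:
  (79 − 72.8571)²/72.8571 = 0.5179
  (83 − 58.1633)²/58.1633 = 10.6057
  (48 − 78.9796)²/78.9796 = 12.1517
  (40 − 46.1429)²/46.1429 = 0.8178
  (12 − 36.8367)²/36.8367 = 16.7458
  (81 − 50.0204)²/50.0204 = 19.1869
χ² = 0.5179 + 10.6057 + 12.1517 + 0.8178 + 16.7458 + 19.1869 = 60.026
df = (2−1)(3−1) = 2. Since 60.026 > 7.378, reject the null hypothesis of independence at α = 0.025.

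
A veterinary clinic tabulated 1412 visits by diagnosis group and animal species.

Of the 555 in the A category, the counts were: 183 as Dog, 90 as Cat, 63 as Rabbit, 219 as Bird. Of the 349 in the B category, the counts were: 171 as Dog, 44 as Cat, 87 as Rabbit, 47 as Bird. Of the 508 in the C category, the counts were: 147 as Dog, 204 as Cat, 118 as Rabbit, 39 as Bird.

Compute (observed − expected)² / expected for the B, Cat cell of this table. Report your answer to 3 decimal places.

Row total (B) = 349; column total (Cat) = 338; N = 1412.
Expected count E = 349 × 338 / 1412 = 83.5425.
Contribution = (O − E)²/E = (44 − 83.5425)² / 83.5425 = 18.716.

18.716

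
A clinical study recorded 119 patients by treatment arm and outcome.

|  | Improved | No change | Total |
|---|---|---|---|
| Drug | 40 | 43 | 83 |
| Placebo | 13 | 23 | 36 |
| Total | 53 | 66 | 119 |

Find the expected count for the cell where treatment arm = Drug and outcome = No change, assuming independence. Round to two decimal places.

Row total (Drug) = 83; column total (No change) = 66; grand total N = 119.
Expected count = (row total × column total) / N = 83 × 66 / 119 = 46.03.

46.03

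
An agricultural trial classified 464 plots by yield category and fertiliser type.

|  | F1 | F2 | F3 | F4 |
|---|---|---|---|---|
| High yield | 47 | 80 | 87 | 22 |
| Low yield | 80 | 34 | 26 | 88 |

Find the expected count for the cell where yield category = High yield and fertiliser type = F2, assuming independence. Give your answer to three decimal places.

Row total (High yield) = 236; column total (F2) = 114; grand total N = 464.
Expected count = (row total × column total) / N = 236 × 114 / 464 = 57.983.

57.983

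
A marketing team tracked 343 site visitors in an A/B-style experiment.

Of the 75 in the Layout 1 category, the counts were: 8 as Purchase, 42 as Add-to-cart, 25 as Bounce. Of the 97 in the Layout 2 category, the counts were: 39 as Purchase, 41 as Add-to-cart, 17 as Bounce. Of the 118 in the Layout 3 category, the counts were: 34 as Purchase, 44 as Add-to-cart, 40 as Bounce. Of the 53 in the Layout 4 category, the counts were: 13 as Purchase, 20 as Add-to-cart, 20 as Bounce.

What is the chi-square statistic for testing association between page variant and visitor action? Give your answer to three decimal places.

Row totals: 75, 97, 118, 53. Column totals: 94, 147, 102. Grand total N = 343.
Expected counts (row total × column total / N):
  Layout 1, Purchase: 75×94/343 = 20.5539
  Layout 1, Add-to-cart: 75×147/343 = 32.1429
  Layout 1, Bounce: 75×102/343 = 22.3032
  Layout 2, Purchase: 97×94/343 = 26.5831
  Layout 2, Add-to-cart: 97×147/343 = 41.5714
  Layout 2, Bounce: 97×102/343 = 28.8455
  Layout 3, Purchase: 118×94/343 = 32.3382
  Layout 3, Add-to-cart: 118×147/343 = 50.5714
  Layout 3, Bounce: 118×102/343 = 35.0904
  Layout 4, Purchase: 53×94/343 = 14.5248
  Layout 4, Add-to-cart: 53×147/343 = 22.7143
  Layout 4, Bounce: 53×102/343 = 15.7609
Contributions (O − E)²/E:
  (8 − 20.5539)²/20.5539 = 7.6677
  (42 − 32.1429)²/32.1429 = 3.0228
  (25 − 22.3032)²/22.3032 = 0.3261
  (39 − 26.5831)²/26.5831 = 5.7999
  (41 − 41.5714)²/41.5714 = 0.0079
  (17 − 28.8455)²/28.8455 = 4.8644
  (34 − 32.3382)²/32.3382 = 0.0854
  (44 − 50.5714)²/50.5714 = 0.8539
  (40 − 35.0904)²/35.0904 = 0.6869
  (13 − 14.5248)²/14.5248 = 0.1601
  (20 − 22.7143)²/22.7143 = 0.3244
  (20 − 15.7609)²/15.7609 = 1.1402
χ² = 7.6677 + 3.0228 + 0.3261 + 5.7999 + 0.0079 + 4.8644 + 0.0854 + 0.8539 + 0.6869 + 0.1601 + 0.3244 + 1.1402 = 24.940

24.940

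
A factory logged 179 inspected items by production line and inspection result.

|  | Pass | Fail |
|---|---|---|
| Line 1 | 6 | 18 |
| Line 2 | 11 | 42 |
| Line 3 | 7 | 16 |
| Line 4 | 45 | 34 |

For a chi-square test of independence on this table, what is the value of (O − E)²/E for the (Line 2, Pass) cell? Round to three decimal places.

Row total (Line 2) = 53; column total (Pass) = 69; N = 179.
Expected count E = 53 × 69 / 179 = 20.43017.
Contribution = (O − E)²/E = (11 − 20.43017)² / 20.43017 = 4.353.

4.353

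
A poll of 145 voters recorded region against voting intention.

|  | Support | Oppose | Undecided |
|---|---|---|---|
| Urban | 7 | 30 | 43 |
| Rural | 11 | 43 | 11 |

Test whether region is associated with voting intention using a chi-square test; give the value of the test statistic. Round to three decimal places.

Row totals: 80, 65. Column totals: 18, 73, 54. Grand total N = 145.
Expected counts (row total × column total / N):
  Urban, Support: 80×18/145 = 9.9310
  Urban, Oppose: 80×73/145 = 40.2759
  Urban, Undecided: 80×54/145 = 29.7931
  Rural, Support: 65×18/145 = 8.0690
  Rural, Oppose: 65×73/145 = 32.7241
  Rural, Undecided: 65×54/145 = 24.2069
Contributions (O − E)²/E:
  (7 − 9.9310)²/9.9310 = 0.8650
  (30 − 40.2759)²/40.2759 = 2.6218
  (43 − 29.7931)²/29.7931 = 5.8544
  (11 − 8.0690)²/8.0690 = 1.0647
  (43 − 32.7241)²/32.7241 = 3.2268
  (11 − 24.2069)²/24.2069 = 7.2055
χ² = 0.8650 + 2.6218 + 5.8544 + 1.0647 + 3.2268 + 7.2055 = 20.838

20.838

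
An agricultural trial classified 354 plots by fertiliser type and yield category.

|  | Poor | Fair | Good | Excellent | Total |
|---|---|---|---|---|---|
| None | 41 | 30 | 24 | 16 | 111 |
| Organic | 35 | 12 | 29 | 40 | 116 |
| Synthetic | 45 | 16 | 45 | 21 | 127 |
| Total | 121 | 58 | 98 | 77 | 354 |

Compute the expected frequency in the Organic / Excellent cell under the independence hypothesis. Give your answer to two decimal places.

25.23

Row total (Organic) = 116; column total (Excellent) = 77; grand total N = 354.
Expected count = (row total × column total) / N = 116 × 77 / 354 = 25.23.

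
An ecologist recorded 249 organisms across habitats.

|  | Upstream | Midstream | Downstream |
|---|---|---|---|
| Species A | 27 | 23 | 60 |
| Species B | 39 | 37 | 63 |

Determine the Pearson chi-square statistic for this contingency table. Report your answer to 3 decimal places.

Row totals: 110, 139. Column totals: 66, 60, 123. Grand total N = 249.
Expected counts (row total × column total / N):
  Species A, Upstream: 110×66/249 = 29.15663
  Species A, Midstream: 110×60/249 = 26.50602
  Species A, Downstream: 110×123/249 = 54.33735
  Species B, Upstream: 139×66/249 = 36.84337
  Species B, Midstream: 139×60/249 = 33.49398
  Species B, Downstream: 139×123/249 = 68.66265
Contributions (O − E)²/E:
  (27 − 29.15663)²/29.15663 = 0.1595
  (23 − 26.50602)²/26.50602 = 0.4638
  (60 − 54.33735)²/54.33735 = 0.5901
  (39 − 36.84337)²/36.84337 = 0.1262
  (37 − 33.49398)²/33.49398 = 0.3670
  (63 − 68.66265)²/68.66265 = 0.4670
χ² = 0.1595 + 0.4638 + 0.5901 + 0.1262 + 0.3670 + 0.4670 = 2.174

2.174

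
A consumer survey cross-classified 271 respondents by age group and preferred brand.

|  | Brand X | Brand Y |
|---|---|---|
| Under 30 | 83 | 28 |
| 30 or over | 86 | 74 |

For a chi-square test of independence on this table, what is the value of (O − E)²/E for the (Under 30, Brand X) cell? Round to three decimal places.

Row total (Under 30) = 111; column total (Brand X) = 169; N = 271.
Expected count E = 111 × 169 / 271 = 69.2214.
Contribution = (O − E)²/E = (83 − 69.2214)² / 69.2214 = 2.743.

2.743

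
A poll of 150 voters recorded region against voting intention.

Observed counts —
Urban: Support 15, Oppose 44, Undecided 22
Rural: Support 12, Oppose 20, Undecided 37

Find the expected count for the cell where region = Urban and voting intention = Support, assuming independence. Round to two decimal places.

14.58

Row total (Urban) = 81; column total (Support) = 27; grand total N = 150.
Expected count = (row total × column total) / N = 81 × 27 / 150 = 14.58.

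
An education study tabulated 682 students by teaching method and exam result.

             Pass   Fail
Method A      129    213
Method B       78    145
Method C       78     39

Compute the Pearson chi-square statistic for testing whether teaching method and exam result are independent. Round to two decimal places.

36.35

Row totals: 342, 223, 117. Column totals: 285, 397. Grand total N = 682.
Expected counts (row total × column total / N):
  Method A, Pass: 342×285/682 = 142.918
  Method A, Fail: 342×397/682 = 199.082
  Method B, Pass: 223×285/682 = 93.189
  Method B, Fail: 223×397/682 = 129.811
  Method C, Pass: 117×285/682 = 48.893
  Method C, Fail: 117×397/682 = 68.107
Contributions (O − E)²/E:
  (129 − 142.918)²/142.918 = 1.3554
  (213 − 199.082)²/199.082 = 0.9730
  (78 − 93.189)²/93.189 = 2.4757
  (145 − 129.811)²/129.811 = 1.7772
  (78 − 48.893)²/48.893 = 17.3280
  (39 − 68.107)²/68.107 = 12.4395
χ² = 1.3554 + 0.9730 + 2.4757 + 1.7772 + 17.3280 + 12.4395 = 36.35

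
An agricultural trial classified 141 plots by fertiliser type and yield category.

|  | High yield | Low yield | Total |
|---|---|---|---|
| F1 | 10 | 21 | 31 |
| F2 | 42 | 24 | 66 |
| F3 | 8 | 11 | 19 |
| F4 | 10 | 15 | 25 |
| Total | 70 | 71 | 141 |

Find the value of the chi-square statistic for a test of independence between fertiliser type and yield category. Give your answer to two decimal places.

Grand total N = 141.
Expected counts (row total × column total / N):
  F1, High yield: 31×70/141 = 15.390
  F1, Low yield: 31×71/141 = 15.610
  F2, High yield: 66×70/141 = 32.766
  F2, Low yield: 66×71/141 = 33.234
  F3, High yield: 19×70/141 = 9.433
  F3, Low yield: 19×71/141 = 9.567
  F4, High yield: 25×70/141 = 12.411
  F4, Low yield: 25×71/141 = 12.589
Contributions (O − E)²/E:
  (10 − 15.390)²/15.390 = 1.8877
  (21 − 15.610)²/15.610 = 1.8611
  (42 − 32.766)²/32.766 = 2.6023
  (24 − 33.234)²/33.234 = 2.5656
  (8 − 9.433)²/9.433 = 0.2177
  (11 − 9.567)²/9.567 = 0.2146
  (10 − 12.411)²/12.411 = 0.4684
  (15 − 12.589)²/12.589 = 0.4617
χ² = 1.8877 + 1.8611 + 2.6023 + 2.5656 + 0.2177 + 0.2146 + 0.4684 + 0.4617 = 10.28

10.28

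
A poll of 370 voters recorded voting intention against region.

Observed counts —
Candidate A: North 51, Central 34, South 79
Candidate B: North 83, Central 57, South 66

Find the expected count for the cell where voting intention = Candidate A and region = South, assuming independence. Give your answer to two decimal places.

Row total (Candidate A) = 164; column total (South) = 145; grand total N = 370.
Expected count = (row total × column total) / N = 164 × 145 / 370 = 64.27.

64.27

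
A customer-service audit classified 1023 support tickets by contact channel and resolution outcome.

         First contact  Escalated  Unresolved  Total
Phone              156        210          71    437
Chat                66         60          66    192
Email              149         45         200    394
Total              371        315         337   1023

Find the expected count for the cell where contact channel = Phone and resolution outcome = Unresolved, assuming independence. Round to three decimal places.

Row total (Phone) = 437; column total (Unresolved) = 337; grand total N = 1023.
Expected count = (row total × column total) / N = 437 × 337 / 1023 = 143.958.

143.958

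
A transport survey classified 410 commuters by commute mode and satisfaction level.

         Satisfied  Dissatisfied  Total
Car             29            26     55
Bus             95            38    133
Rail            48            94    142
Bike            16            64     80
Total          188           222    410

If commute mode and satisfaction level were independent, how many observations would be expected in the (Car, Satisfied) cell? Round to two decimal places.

25.22

Row total (Car) = 55; column total (Satisfied) = 188; grand total N = 410.
Expected count = (row total × column total) / N = 55 × 188 / 410 = 25.22.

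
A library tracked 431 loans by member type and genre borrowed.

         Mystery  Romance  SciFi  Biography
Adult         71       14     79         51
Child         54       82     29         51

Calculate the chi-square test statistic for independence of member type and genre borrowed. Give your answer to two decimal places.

Row totals: 215, 216. Column totals: 125, 96, 108, 102. Grand total N = 431.
Expected counts (row total × column total / N):
  Adult, Mystery: 215×125/431 = 62.3550
  Adult, Romance: 215×96/431 = 47.8886
  Adult, SciFi: 215×108/431 = 53.8747
  Adult, Biography: 215×102/431 = 50.8817
  Child, Mystery: 216×125/431 = 62.6450
  Child, Romance: 216×96/431 = 48.1114
  Child, SciFi: 216×108/431 = 54.1253
  Child, Biography: 216×102/431 = 51.1183
Contributions (O − E)²/E:
  (71 − 62.3550)²/62.3550 = 1.1986
  (14 − 47.8886)²/47.8886 = 23.9814
  (79 − 53.8747)²/53.8747 = 11.7176
  (51 − 50.8817)²/50.8817 = 0.0003
  (54 − 62.6450)²/62.6450 = 1.1930
  (82 − 48.1114)²/48.1114 = 23.8704
  (29 − 54.1253)²/54.1253 = 11.6633
  (51 − 51.1183)²/51.1183 = 0.0003
χ² = 1.1986 + 23.9814 + 11.7176 + 0.0003 + 1.1930 + 23.8704 + 11.6633 + 0.0003 = 73.62

73.62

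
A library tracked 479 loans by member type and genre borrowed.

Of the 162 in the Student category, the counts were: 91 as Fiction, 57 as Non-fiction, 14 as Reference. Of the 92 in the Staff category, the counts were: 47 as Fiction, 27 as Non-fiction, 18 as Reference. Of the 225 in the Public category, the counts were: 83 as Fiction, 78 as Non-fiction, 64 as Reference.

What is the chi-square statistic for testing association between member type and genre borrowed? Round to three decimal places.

27.318

Row totals: 162, 92, 225. Column totals: 221, 162, 96. Grand total N = 479.
Expected counts (row total × column total / N):
  Student, Fiction: 162×221/479 = 74.7432
  Student, Non-fiction: 162×162/479 = 54.7891
  Student, Reference: 162×96/479 = 32.4676
  Staff, Fiction: 92×221/479 = 42.4468
  Staff, Non-fiction: 92×162/479 = 31.1148
  Staff, Reference: 92×96/479 = 18.4384
  Public, Fiction: 225×221/479 = 103.8100
  Public, Non-fiction: 225×162/479 = 76.0960
  Public, Reference: 225×96/479 = 45.0939
Contributions (O − E)²/E:
  (91 − 74.7432)²/74.7432 = 3.5359
  (57 − 54.7891)²/54.7891 = 0.0892
  (14 − 32.4676)²/32.4676 = 10.5044
  (47 − 42.4468)²/42.4468 = 0.4884
  (27 − 31.1148)²/31.1148 = 0.5442
  (18 − 18.4384)²/18.4384 = 0.0104
  (83 − 103.8100)²/103.8100 = 4.1716
  (78 − 76.0960)²/76.0960 = 0.0476
  (64 − 45.0939)²/45.0939 = 7.9266
χ² = 3.5359 + 0.0892 + 10.5044 + 0.4884 + 0.5442 + 0.0104 + 4.1716 + 0.0476 + 7.9266 = 27.318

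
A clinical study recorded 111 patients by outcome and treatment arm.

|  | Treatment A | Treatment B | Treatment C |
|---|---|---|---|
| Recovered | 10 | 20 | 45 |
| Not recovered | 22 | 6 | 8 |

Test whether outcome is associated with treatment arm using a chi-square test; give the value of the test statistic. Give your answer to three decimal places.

Row totals: 75, 36. Column totals: 32, 26, 53. Grand total N = 111.
Expected counts (row total × column total / N):
  Recovered, Treatment A: 75×32/111 = 21.6216
  Recovered, Treatment B: 75×26/111 = 17.5676
  Recovered, Treatment C: 75×53/111 = 35.8108
  Not recovered, Treatment A: 36×32/111 = 10.3784
  Not recovered, Treatment B: 36×26/111 = 8.4324
  Not recovered, Treatment C: 36×53/111 = 17.1892
Contributions (O − E)²/E:
  (10 − 21.6216)²/21.6216 = 6.2466
  (20 − 17.5676)²/17.5676 = 0.3368
  (45 − 35.8108)²/35.8108 = 2.3580
  (22 − 10.3784)²/10.3784 = 13.0137
  (6 − 8.4324)²/8.4324 = 0.7016
  (8 − 17.1892)²/17.1892 = 4.9125
χ² = 6.2466 + 0.3368 + 2.3580 + 13.0137 + 0.7016 + 4.9125 = 27.569

27.569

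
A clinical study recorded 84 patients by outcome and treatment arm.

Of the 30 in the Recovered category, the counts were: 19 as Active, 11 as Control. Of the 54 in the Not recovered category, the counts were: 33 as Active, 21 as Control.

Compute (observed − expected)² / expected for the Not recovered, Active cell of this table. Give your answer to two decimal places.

Row total (Not recovered) = 54; column total (Active) = 52; N = 84.
Expected count E = 54 × 52 / 84 = 33.429.
Contribution = (O − E)²/E = (33 − 33.429)² / 33.429 = 0.01.

0.01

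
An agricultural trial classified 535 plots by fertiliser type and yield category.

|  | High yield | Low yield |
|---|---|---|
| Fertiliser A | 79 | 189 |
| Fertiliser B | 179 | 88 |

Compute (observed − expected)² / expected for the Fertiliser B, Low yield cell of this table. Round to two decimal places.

18.26

Row total (Fertiliser B) = 267; column total (Low yield) = 277; N = 535.
Expected count E = 267 × 277 / 535 = 138.241.
Contribution = (O − E)²/E = (88 − 138.241)² / 138.241 = 18.26.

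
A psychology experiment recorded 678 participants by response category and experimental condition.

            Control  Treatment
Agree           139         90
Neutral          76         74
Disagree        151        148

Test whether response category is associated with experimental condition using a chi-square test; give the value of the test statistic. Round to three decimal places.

Row totals: 229, 150, 299. Column totals: 366, 312. Grand total N = 678.
Expected counts (row total × column total / N):
  Agree, Control: 229×366/678 = 123.61947
  Agree, Treatment: 229×312/678 = 105.38053
  Neutral, Control: 150×366/678 = 80.97345
  Neutral, Treatment: 150×312/678 = 69.02655
  Disagree, Control: 299×366/678 = 161.40708
  Disagree, Treatment: 299×312/678 = 137.59292
Contributions (O − E)²/E:
  (139 − 123.61947)²/123.61947 = 1.9136
  (90 − 105.38053)²/105.38053 = 2.2448
  (76 − 80.97345)²/80.97345 = 0.3055
  (74 − 69.02655)²/69.02655 = 0.3583
  (151 − 161.40708)²/161.40708 = 0.6710
  (148 − 137.59292)²/137.59292 = 0.7872
χ² = 1.9136 + 2.2448 + 0.3055 + 0.3583 + 0.6710 + 0.7872 = 6.280

6.280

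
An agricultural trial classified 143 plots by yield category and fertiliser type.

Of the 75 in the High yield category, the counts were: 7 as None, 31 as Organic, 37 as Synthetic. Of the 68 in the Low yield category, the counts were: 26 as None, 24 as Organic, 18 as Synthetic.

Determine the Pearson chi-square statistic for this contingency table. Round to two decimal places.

18.09

Row totals: 75, 68. Column totals: 33, 55, 55. Grand total N = 143.
Expected counts (row total × column total / N):
  High yield, None: 75×33/143 = 17.3077
  High yield, Organic: 75×55/143 = 28.8462
  High yield, Synthetic: 75×55/143 = 28.8462
  Low yield, None: 68×33/143 = 15.6923
  Low yield, Organic: 68×55/143 = 26.1538
  Low yield, Synthetic: 68×55/143 = 26.1538
Contributions (O − E)²/E:
  (7 − 17.3077)²/17.3077 = 6.1388
  (31 − 28.8462)²/28.8462 = 0.1608
  (37 − 28.8462)²/28.8462 = 2.3048
  (26 − 15.6923)²/15.6923 = 6.7708
  (24 − 26.1538)²/26.1538 = 0.1774
  (18 − 26.1538)²/26.1538 = 2.5421
χ² = 6.1388 + 0.1608 + 2.3048 + 6.7708 + 0.1774 + 2.5421 = 18.09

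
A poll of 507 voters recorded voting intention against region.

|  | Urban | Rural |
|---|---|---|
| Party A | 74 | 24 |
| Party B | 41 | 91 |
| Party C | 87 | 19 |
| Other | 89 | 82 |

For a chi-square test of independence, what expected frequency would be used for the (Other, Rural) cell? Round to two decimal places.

Row total (Other) = 171; column total (Rural) = 216; grand total N = 507.
Expected count = (row total × column total) / N = 171 × 216 / 507 = 72.85.

72.85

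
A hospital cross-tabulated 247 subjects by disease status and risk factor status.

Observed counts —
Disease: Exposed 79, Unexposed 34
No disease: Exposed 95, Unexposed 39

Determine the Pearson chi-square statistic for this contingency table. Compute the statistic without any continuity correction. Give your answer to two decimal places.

0.03

Row totals: 113, 134. Column totals: 174, 73. Grand total N = 247.
Expected counts (row total × column total / N):
  Disease, Exposed: 113×174/247 = 79.603
  Disease, Unexposed: 113×73/247 = 33.397
  No disease, Exposed: 134×174/247 = 94.397
  No disease, Unexposed: 134×73/247 = 39.603
Contributions (O − E)²/E:
  (79 − 79.603)²/79.603 = 0.0046
  (34 − 33.397)²/33.397 = 0.0109
  (95 − 94.397)²/94.397 = 0.0039
  (39 − 39.603)²/39.603 = 0.0092
χ² = 0.0046 + 0.0109 + 0.0039 + 0.0092 = 0.03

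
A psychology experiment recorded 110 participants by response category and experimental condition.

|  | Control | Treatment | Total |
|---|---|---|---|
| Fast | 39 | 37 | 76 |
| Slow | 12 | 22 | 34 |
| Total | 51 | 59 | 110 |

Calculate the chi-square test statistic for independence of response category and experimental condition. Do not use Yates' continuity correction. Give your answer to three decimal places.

2.425

Grand total N = 110.
Expected counts (row total × column total / N):
  Fast, Control: 76×51/110 = 35.2364
  Fast, Treatment: 76×59/110 = 40.7636
  Slow, Control: 34×51/110 = 15.7636
  Slow, Treatment: 34×59/110 = 18.2364
Contributions (O − E)²/E:
  (39 − 35.2364)²/35.2364 = 0.4020
  (37 − 40.7636)²/40.7636 = 0.3475
  (12 − 15.7636)²/15.7636 = 0.8986
  (22 − 18.2364)²/18.2364 = 0.7767
χ² = 0.4020 + 0.3475 + 0.8986 + 0.7767 = 2.425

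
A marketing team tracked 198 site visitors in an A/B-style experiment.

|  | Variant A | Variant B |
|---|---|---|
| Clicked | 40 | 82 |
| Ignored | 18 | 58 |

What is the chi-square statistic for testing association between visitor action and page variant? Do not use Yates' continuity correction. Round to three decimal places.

1.873

Row totals: 122, 76. Column totals: 58, 140. Grand total N = 198.
Expected counts (row total × column total / N):
  Clicked, Variant A: 122×58/198 = 35.7374
  Clicked, Variant B: 122×140/198 = 86.2626
  Ignored, Variant A: 76×58/198 = 22.2626
  Ignored, Variant B: 76×140/198 = 53.7374
Contributions (O − E)²/E:
  (40 − 35.7374)²/35.7374 = 0.5084
  (82 − 86.2626)²/86.2626 = 0.2106
  (18 − 22.2626)²/22.2626 = 0.8162
  (58 − 53.7374)²/53.7374 = 0.3381
χ² = 0.5084 + 0.2106 + 0.8162 + 0.3381 = 1.873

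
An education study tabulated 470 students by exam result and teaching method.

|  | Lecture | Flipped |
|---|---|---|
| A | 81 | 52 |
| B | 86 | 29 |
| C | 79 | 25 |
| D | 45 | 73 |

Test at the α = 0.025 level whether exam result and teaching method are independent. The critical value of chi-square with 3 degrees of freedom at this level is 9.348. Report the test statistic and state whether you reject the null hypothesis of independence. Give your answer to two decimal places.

Row totals: 133, 115, 104, 118. Column totals: 291, 179. Grand total N = 470.
Expected counts (row total × column total / N):
  A, Lecture: 133×291/470 = 82.347
  A, Flipped: 133×179/470 = 50.653
  B, Lecture: 115×291/470 = 71.202
  B, Flipped: 115×179/470 = 43.798
  C, Lecture: 104×291/470 = 64.391
  C, Flipped: 104×179/470 = 39.609
  D, Lecture: 118×291/470 = 73.060
  D, Flipped: 118×179/470 = 44.940
Contributions (O − E)²/E:
  (81 − 82.347)²/82.347 = 0.0220
  (52 − 50.653)²/50.653 = 0.0358
  (86 − 71.202)²/71.202 = 3.0755
  (29 − 43.798)²/43.798 = 4.9998
  (79 − 64.391)²/64.391 = 3.3145
  (25 − 39.609)²/39.609 = 5.3882
  (45 − 73.060)²/73.060 = 10.7769
  (73 − 44.940)²/44.940 = 17.5203
χ² = 0.0220 + 0.0358 + 3.0755 + 4.9998 + 3.3145 + 5.3882 + 10.7769 + 17.5203 = 45.13
df = (4−1)(2−1) = 3. Since 45.13 > 9.348, reject the null hypothesis of independence at α = 0.025.

45.13; reject H₀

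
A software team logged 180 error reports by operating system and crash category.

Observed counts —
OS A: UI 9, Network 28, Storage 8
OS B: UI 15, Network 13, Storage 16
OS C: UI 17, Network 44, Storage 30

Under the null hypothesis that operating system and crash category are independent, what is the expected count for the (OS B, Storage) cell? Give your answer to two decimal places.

13.20

Row total (OS B) = 44; column total (Storage) = 54; grand total N = 180.
Expected count = (row total × column total) / N = 44 × 54 / 180 = 13.20.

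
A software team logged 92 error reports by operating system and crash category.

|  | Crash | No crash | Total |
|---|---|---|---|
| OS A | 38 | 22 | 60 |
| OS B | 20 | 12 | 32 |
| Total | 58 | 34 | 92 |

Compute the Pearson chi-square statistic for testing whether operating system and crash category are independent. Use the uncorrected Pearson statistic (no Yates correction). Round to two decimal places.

Grand total N = 92.
Expected counts (row total × column total / N):
  OS A, Crash: 60×58/92 = 37.826
  OS A, No crash: 60×34/92 = 22.174
  OS B, Crash: 32×58/92 = 20.174
  OS B, No crash: 32×34/92 = 11.826
Contributions (O − E)²/E:
  (38 − 37.826)²/37.826 = 0.0008
  (22 − 22.174)²/22.174 = 0.0014
  (20 − 20.174)²/20.174 = 0.0015
  (12 − 11.826)²/11.826 = 0.0026
χ² = 0.0008 + 0.0014 + 0.0015 + 0.0026 = 0.01

0.01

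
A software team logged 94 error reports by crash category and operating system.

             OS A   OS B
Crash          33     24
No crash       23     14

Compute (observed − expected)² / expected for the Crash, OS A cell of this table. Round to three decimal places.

0.027

Row total (Crash) = 57; column total (OS A) = 56; N = 94.
Expected count E = 57 × 56 / 94 = 33.9574.
Contribution = (O − E)²/E = (33 − 33.9574)² / 33.9574 = 0.027.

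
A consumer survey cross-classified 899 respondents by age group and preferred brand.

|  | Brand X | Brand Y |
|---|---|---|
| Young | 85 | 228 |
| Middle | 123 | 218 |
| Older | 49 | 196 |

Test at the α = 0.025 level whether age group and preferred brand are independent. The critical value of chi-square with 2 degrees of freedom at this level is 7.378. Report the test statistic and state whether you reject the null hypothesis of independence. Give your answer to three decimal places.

Row totals: 313, 341, 245. Column totals: 257, 642. Grand total N = 899.
Expected counts (row total × column total / N):
  Young, Brand X: 313×257/899 = 89.4783
  Young, Brand Y: 313×642/899 = 223.5217
  Middle, Brand X: 341×257/899 = 97.4828
  Middle, Brand Y: 341×642/899 = 243.5172
  Older, Brand X: 245×257/899 = 70.0389
  Older, Brand Y: 245×642/899 = 174.9611
Contributions (O − E)²/E:
  (85 − 89.4783)²/89.4783 = 0.2241
  (228 − 223.5217)²/223.5217 = 0.0897
  (123 − 97.4828)²/97.4828 = 6.6794
  (218 − 243.5172)²/243.5172 = 2.6738
  (49 − 70.0389)²/70.0389 = 6.3198
  (196 − 174.9611)²/174.9611 = 2.5299
χ² = 0.2241 + 0.0897 + 6.6794 + 2.6738 + 6.3198 + 2.5299 = 18.517
df = (3−1)(2−1) = 2. Since 18.517 > 7.378, reject the null hypothesis of independence at α = 0.025.

18.517; reject H₀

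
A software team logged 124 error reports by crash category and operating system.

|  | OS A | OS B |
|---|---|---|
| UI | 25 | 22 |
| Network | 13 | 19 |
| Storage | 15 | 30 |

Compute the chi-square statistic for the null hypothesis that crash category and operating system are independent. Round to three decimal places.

Row totals: 47, 32, 45. Column totals: 53, 71. Grand total N = 124.
Expected counts (row total × column total / N):
  UI, OS A: 47×53/124 = 20.0887
  UI, OS B: 47×71/124 = 26.9113
  Network, OS A: 32×53/124 = 13.6774
  Network, OS B: 32×71/124 = 18.3226
  Storage, OS A: 45×53/124 = 19.2339
  Storage, OS B: 45×71/124 = 25.7661
Contributions (O − E)²/E:
  (25 − 20.0887)²/20.0887 = 1.2007
  (22 − 26.9113)²/26.9113 = 0.8963
  (13 − 13.6774)²/13.6774 = 0.0335
  (19 − 18.3226)²/18.3226 = 0.0250
  (15 − 19.2339)²/19.2339 = 0.9320
  (30 − 25.7661)²/25.7661 = 0.6957
χ² = 1.2007 + 0.8963 + 0.0335 + 0.0250 + 0.9320 + 0.6957 = 3.783

3.783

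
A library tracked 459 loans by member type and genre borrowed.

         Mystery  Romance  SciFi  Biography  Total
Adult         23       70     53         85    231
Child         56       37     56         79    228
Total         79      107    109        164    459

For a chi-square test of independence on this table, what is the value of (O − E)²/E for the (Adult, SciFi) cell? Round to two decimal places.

Row total (Adult) = 231; column total (SciFi) = 109; N = 459.
Expected count E = 231 × 109 / 459 = 54.856.
Contribution = (O − E)²/E = (53 − 54.856)² / 54.856 = 0.06.

0.06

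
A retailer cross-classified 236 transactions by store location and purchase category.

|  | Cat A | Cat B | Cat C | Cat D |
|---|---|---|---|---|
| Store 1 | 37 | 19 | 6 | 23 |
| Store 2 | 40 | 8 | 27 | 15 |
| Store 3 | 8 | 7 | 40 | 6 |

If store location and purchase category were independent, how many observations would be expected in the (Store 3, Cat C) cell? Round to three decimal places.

Row total (Store 3) = 61; column total (Cat C) = 73; grand total N = 236.
Expected count = (row total × column total) / N = 61 × 73 / 236 = 18.869.

18.869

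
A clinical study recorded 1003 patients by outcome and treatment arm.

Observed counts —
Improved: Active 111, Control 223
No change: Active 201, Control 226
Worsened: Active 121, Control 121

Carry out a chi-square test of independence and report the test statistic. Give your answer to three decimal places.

Row totals: 334, 427, 242. Column totals: 433, 570. Grand total N = 1003.
Expected counts (row total × column total / N):
  Improved, Active: 334×433/1003 = 144.1894
  Improved, Control: 334×570/1003 = 189.8106
  No change, Active: 427×433/1003 = 184.3380
  No change, Control: 427×570/1003 = 242.6620
  Worsened, Active: 242×433/1003 = 104.4726
  Worsened, Control: 242×570/1003 = 137.5274
Contributions (O − E)²/E:
  (111 − 144.1894)²/144.1894 = 7.6395
  (223 − 189.8106)²/189.8106 = 5.8033
  (201 − 184.3380)²/184.3380 = 1.5060
  (226 − 242.6620)²/242.6620 = 1.1441
  (121 − 104.4726)²/104.4726 = 2.6146
  (121 − 137.5274)²/137.5274 = 1.9862
χ² = 7.6395 + 5.8033 + 1.5060 + 1.1441 + 2.6146 + 1.9862 = 20.694

20.694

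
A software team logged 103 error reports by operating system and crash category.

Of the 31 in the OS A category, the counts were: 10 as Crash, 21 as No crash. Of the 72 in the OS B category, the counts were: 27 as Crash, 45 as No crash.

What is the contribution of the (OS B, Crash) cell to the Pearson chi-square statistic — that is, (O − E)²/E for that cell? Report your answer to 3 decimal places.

0.050

Row total (OS B) = 72; column total (Crash) = 37; N = 103.
Expected count E = 72 × 37 / 103 = 25.8641.
Contribution = (O − E)²/E = (27 − 25.8641)² / 25.8641 = 0.050.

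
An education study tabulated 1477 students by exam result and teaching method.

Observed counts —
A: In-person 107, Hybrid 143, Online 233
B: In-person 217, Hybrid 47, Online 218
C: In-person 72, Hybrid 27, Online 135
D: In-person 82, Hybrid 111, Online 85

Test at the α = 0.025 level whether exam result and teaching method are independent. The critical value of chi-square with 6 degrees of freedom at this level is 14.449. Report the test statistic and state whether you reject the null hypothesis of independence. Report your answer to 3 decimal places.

Row totals: 483, 482, 234, 278. Column totals: 478, 328, 671. Grand total N = 1477.
Expected counts (row total × column total / N):
  A, In-person: 483×478/1477 = 156.3128
  A, Hybrid: 483×328/1477 = 107.2607
  A, Online: 483×671/1477 = 219.4265
  B, In-person: 482×478/1477 = 155.9892
  B, Hybrid: 482×328/1477 = 107.0386
  B, Online: 482×671/1477 = 218.9722
  C, In-person: 234×478/1477 = 75.7292
  C, Hybrid: 234×328/1477 = 51.9648
  C, Online: 234×671/1477 = 106.3060
  D, In-person: 278×478/1477 = 89.9689
  D, Hybrid: 278×328/1477 = 61.7360
  D, Online: 278×671/1477 = 126.2952
Contributions (O − E)²/E:
  (107 − 156.3128)²/156.3128 = 15.5570
  (143 − 107.2607)²/107.2607 = 11.9083
  (233 − 219.4265)²/219.4265 = 0.8396
  (217 − 155.9892)²/155.9892 = 23.8627
  (47 − 107.0386)²/107.0386 = 33.6760
  (218 − 218.9722)²/218.9722 = 0.0043
  (72 − 75.7292)²/75.7292 = 0.1836
  (27 − 51.9648)²/51.9648 = 11.9935
  (135 − 106.3060)²/106.3060 = 7.7451
  (82 − 89.9689)²/89.9689 = 0.7058
  (111 − 61.7360)²/61.7360 = 39.3116
  (85 − 126.2952)²/126.2952 = 13.5024
χ² = 15.5570 + 11.9083 + 0.8396 + 23.8627 + 33.6760 + 0.0043 + 0.1836 + 11.9935 + 7.7451 + 0.7058 + 39.3116 + 13.5024 = 159.290
df = (4−1)(3−1) = 6. Since 159.290 > 14.449, reject the null hypothesis of independence at α = 0.025.

159.290; reject H₀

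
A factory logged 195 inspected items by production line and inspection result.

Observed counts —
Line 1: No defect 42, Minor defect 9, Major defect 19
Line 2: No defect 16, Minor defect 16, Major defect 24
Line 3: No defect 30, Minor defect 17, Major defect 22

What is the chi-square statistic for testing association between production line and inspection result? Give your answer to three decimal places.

13.289

Row totals: 70, 56, 69. Column totals: 88, 42, 65. Grand total N = 195.
Expected counts (row total × column total / N):
  Line 1, No defect: 70×88/195 = 31.5897
  Line 1, Minor defect: 70×42/195 = 15.0769
  Line 1, Major defect: 70×65/195 = 23.3333
  Line 2, No defect: 56×88/195 = 25.2718
  Line 2, Minor defect: 56×42/195 = 12.0615
  Line 2, Major defect: 56×65/195 = 18.6667
  Line 3, No defect: 69×88/195 = 31.1385
  Line 3, Minor defect: 69×42/195 = 14.8615
  Line 3, Major defect: 69×65/195 = 23.0000
Contributions (O − E)²/E:
  (42 − 31.5897)²/31.5897 = 3.4307
  (9 − 15.0769)²/15.0769 = 2.4494
  (19 − 23.3333)²/23.3333 = 0.8048
  (16 − 25.2718)²/25.2718 = 3.4017
  (16 − 12.0615)²/12.0615 = 1.2861
  (24 − 18.6667)²/18.6667 = 1.5238
  (30 − 31.1385)²/31.1385 = 0.0416
  (17 − 14.8615)²/14.8615 = 0.3077
  (22 − 23.0000)²/23.0000 = 0.0435
χ² = 3.4307 + 2.4494 + 0.8048 + 3.4017 + 1.2861 + 1.5238 + 0.0416 + 0.3077 + 0.0435 = 13.289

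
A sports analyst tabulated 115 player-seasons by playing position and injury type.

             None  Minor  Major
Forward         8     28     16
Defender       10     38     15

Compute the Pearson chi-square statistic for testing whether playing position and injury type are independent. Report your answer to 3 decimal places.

Row totals: 52, 63. Column totals: 18, 66, 31. Grand total N = 115.
Expected counts (row total × column total / N):
  Forward, None: 52×18/115 = 8.1391
  Forward, Minor: 52×66/115 = 29.8435
  Forward, Major: 52×31/115 = 14.0174
  Defender, None: 63×18/115 = 9.8609
  Defender, Minor: 63×66/115 = 36.1565
  Defender, Major: 63×31/115 = 16.9826
Contributions (O − E)²/E:
  (8 − 8.1391)²/8.1391 = 0.0024
  (28 − 29.8435)²/29.8435 = 0.1139
  (16 − 14.0174)²/14.0174 = 0.2804
  (10 − 9.8609)²/9.8609 = 0.0020
  (38 − 36.1565)²/36.1565 = 0.0940
  (15 − 16.9826)²/16.9826 = 0.2315
χ² = 0.0024 + 0.1139 + 0.2804 + 0.0020 + 0.0940 + 0.2315 = 0.724

0.724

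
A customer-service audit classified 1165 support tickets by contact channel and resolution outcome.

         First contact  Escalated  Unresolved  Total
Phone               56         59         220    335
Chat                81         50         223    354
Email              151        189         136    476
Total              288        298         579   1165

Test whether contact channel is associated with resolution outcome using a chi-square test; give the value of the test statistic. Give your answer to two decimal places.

154.75

Grand total N = 1165.
Expected counts (row total × column total / N):
  Phone, First contact: 335×288/1165 = 82.815
  Phone, Escalated: 335×298/1165 = 85.691
  Phone, Unresolved: 335×579/1165 = 166.494
  Chat, First contact: 354×288/1165 = 87.512
  Chat, Escalated: 354×298/1165 = 90.551
  Chat, Unresolved: 354×579/1165 = 175.936
  Email, First contact: 476×288/1165 = 117.672
  Email, Escalated: 476×298/1165 = 121.758
  Email, Unresolved: 476×579/1165 = 236.570
Contributions (O − E)²/E:
  (56 − 82.815)²/82.815 = 8.6825
  (59 − 85.691)²/85.691 = 8.3137
  (220 − 166.494)²/166.494 = 17.1952
  (81 − 87.512)²/87.512 = 0.4846
  (50 − 90.551)²/90.551 = 18.1598
  (223 − 175.936)²/175.936 = 12.5899
  (151 − 117.672)²/117.672 = 9.4394
  (189 − 121.758)²/121.758 = 37.1350
  (136 − 236.570)²/236.570 = 42.7540
χ² = 8.6825 + 8.3137 + 17.1952 + 0.4846 + 18.1598 + 12.5899 + 9.4394 + 37.1350 + 42.7540 = 154.75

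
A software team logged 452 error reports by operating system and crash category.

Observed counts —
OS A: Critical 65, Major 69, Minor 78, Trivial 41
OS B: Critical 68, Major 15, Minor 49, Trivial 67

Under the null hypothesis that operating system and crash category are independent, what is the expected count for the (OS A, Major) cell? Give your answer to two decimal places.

Row total (OS A) = 253; column total (Major) = 84; grand total N = 452.
Expected count = (row total × column total) / N = 253 × 84 / 452 = 47.02.

47.02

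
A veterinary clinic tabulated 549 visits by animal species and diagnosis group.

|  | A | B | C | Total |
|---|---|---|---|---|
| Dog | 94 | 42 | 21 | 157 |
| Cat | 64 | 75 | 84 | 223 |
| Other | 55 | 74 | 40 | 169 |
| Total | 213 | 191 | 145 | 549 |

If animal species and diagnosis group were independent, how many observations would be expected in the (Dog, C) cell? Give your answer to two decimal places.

41.47

Row total (Dog) = 157; column total (C) = 145; grand total N = 549.
Expected count = (row total × column total) / N = 157 × 145 / 549 = 41.47.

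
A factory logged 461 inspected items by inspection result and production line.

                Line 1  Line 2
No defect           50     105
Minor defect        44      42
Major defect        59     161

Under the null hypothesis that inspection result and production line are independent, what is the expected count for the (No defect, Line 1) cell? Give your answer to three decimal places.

Row total (No defect) = 155; column total (Line 1) = 153; grand total N = 461.
Expected count = (row total × column total) / N = 155 × 153 / 461 = 51.443.

51.443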